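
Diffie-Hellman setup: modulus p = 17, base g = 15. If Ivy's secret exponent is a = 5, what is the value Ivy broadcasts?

2

Public value = 15^5 mod 17.
15^1 ≡ 15 (mod 17)
15^2 = (15^1)^2 ≡ 15^2 = 225 ≡ 4 (mod 17)
15^4 = (15^2)^2 ≡ 4^2 = 16 ≡ 16 (mod 17)
15^5 = 15^4 · 15^1 ≡ 16 · 15 ≡ 2 (mod 17).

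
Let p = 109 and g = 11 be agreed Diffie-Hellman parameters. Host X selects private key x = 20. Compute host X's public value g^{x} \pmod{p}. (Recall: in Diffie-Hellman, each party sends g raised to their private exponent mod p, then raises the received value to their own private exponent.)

7

Public value = 11^{20} \pmod{109}.
11^1 ≡ 11 (mod 109)
11^2 = (11^1)^2 ≡ 11^2 = 121 ≡ 12 (mod 109)
11^4 = (11^2)^2 ≡ 12^2 = 144 ≡ 35 (mod 109)
11^8 = (11^4)^2 ≡ 35^2 = 1225 ≡ 26 (mod 109)
11^16 = (11^8)^2 ≡ 26^2 = 676 ≡ 22 (mod 109)
11^20 = 11^16 · 11^4 ≡ 22 · 35 ≡ 7 (mod 109).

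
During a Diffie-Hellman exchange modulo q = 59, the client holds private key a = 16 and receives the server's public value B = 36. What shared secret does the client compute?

20

Shared key K = 36^16 mod 59.
36^1 ≡ 36 (mod 59)
36^2 = (36^1)^2 ≡ 36^2 = 1296 ≡ 57 (mod 59)
36^4 = (36^2)^2 ≡ 57^2 = 3249 ≡ 4 (mod 59)
36^8 = (36^4)^2 ≡ 4^2 = 16 ≡ 16 (mod 59)
36^16 = (36^8)^2 ≡ 16^2 = 256 ≡ 20 (mod 59)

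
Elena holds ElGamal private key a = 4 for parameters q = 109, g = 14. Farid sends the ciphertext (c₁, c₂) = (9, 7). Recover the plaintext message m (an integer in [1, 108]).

73

Shared mask s = c₁^a mod q = 9^4 mod 109.
9^1 ≡ 9 (mod 109)
9^2 = (9^1)^2 ≡ 9^2 = 81 ≡ 81 (mod 109)
9^4 = (9^2)^2 ≡ 81^2 = 6561 ≡ 21 (mod 109)
So s = 21; s⁻¹ ≡ 26 (mod 109).
m = c₂ · s⁻¹ mod 109 = 7 · 26 mod 109 = 73.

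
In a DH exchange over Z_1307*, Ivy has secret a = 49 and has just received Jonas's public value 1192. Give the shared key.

1177

Shared key K = 1192^49 mod 1307.
1192^1 ≡ 1192 (mod 1307)
1192^2 = (1192^1)^2 ≡ 1192^2 = 1420864 ≡ 155 (mod 1307)
1192^4 = (1192^2)^2 ≡ 155^2 = 24025 ≡ 499 (mod 1307)
1192^8 = (1192^4)^2 ≡ 499^2 = 249001 ≡ 671 (mod 1307)
1192^16 = (1192^8)^2 ≡ 671^2 = 450241 ≡ 633 (mod 1307)
1192^32 = (1192^16)^2 ≡ 633^2 = 400689 ≡ 747 (mod 1307)
1192^49 = 1192^32 · 1192^16 · 1192^1 ≡ 747 · 633 · 1192 ≡ 1177 (mod 1307).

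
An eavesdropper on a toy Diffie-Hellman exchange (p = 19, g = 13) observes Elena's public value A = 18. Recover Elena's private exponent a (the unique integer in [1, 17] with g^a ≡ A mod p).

9

Try successive powers of 13 modulo 19:
13^1 ≡ 13
13^2 ≡ 17
13^3 ≡ 12
13^4 ≡ 4
13^5 ≡ 14
13^6 ≡ 11
13^7 ≡ 10
13^8 ≡ 16
13^9 ≡ 18
Found: a = 9.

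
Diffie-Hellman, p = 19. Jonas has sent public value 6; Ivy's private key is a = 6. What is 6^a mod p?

Shared key K = 6^6 mod 19.
6^1 ≡ 6 (mod 19)
6^2 = (6^1)^2 ≡ 6^2 = 36 ≡ 17 (mod 19)
6^4 = (6^2)^2 ≡ 17^2 = 289 ≡ 4 (mod 19)
6^6 = 6^4 · 6^2 ≡ 4 · 17 ≡ 11 (mod 19).

11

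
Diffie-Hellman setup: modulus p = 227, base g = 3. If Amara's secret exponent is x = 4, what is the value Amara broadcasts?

81

Public value = 3^4 (mod 227).
3^1 ≡ 3 (mod 227)
3^2 = (3^1)^2 ≡ 3^2 = 9 ≡ 9 (mod 227)
3^4 = (3^2)^2 ≡ 9^2 = 81 ≡ 81 (mod 227)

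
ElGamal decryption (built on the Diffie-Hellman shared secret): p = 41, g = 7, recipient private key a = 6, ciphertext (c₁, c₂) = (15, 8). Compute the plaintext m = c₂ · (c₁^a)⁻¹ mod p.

18

Shared mask s = c₁^a mod p = 15^6 mod 41.
15^1 ≡ 15 (mod 41)
15^2 = (15^1)^2 ≡ 15^2 = 225 ≡ 20 (mod 41)
15^4 = (15^2)^2 ≡ 20^2 = 400 ≡ 31 (mod 41)
15^6 = 15^4 · 15^2 ≡ 31 · 20 ≡ 5 (mod 41).
So s = 5; s⁻¹ ≡ 33 (mod 41).
m = c₂ · s⁻¹ mod 41 = 8 · 33 mod 41 = 18.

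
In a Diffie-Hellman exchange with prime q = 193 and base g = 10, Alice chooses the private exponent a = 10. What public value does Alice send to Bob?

97

Public value = 10^10 (mod 193).
10^1 ≡ 10 (mod 193)
10^2 = (10^1)^2 ≡ 10^2 = 100 ≡ 100 (mod 193)
10^4 = (10^2)^2 ≡ 100^2 = 10000 ≡ 157 (mod 193)
10^8 = (10^4)^2 ≡ 157^2 = 24649 ≡ 138 (mod 193)
10^10 = 10^8 · 10^2 ≡ 138 · 100 ≡ 97 (mod 193).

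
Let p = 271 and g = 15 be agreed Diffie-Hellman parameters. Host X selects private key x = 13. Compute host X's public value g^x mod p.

Public value = 15^13 mod 271.
15^1 ≡ 15 (mod 271)
15^2 = (15^1)^2 ≡ 15^2 = 225 ≡ 225 (mod 271)
15^4 = (15^2)^2 ≡ 225^2 = 50625 ≡ 219 (mod 271)
15^8 = (15^4)^2 ≡ 219^2 = 47961 ≡ 265 (mod 271)
15^13 = 15^8 · 15^4 · 15^1 ≡ 265 · 219 · 15 ≡ 73 (mod 271).

73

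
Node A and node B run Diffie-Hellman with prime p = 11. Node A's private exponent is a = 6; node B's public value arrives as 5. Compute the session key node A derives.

5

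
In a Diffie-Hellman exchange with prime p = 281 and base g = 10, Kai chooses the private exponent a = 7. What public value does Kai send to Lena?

Public value = 10^7 (mod 281).
10^1 ≡ 10 (mod 281)
10^2 = (10^1)^2 ≡ 10^2 = 100 ≡ 100 (mod 281)
10^4 = (10^2)^2 ≡ 100^2 = 10000 ≡ 165 (mod 281)
10^7 = 10^4 · 10^2 · 10^1 ≡ 165 · 100 · 10 ≡ 53 (mod 281).

53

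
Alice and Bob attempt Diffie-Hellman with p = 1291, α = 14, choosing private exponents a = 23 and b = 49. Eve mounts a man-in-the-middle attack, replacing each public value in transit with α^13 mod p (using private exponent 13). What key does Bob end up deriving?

Bob receives Eve's public value M = 14^13 mod 1291 instead of the honest one.
14^1 ≡ 14 (mod 1291)
14^2 = (14^1)^2 ≡ 14^2 = 196 ≡ 196 (mod 1291)
14^4 = (14^2)^2 ≡ 196^2 = 38416 ≡ 977 (mod 1291)
14^8 = (14^4)^2 ≡ 977^2 = 954529 ≡ 480 (mod 1291)
14^13 = 14^8 · 14^4 · 14^1 ≡ 480 · 977 · 14 ≡ 705 (mod 1291).
So M = 705. Bob computes K = M^49 mod 1291.
705^1 ≡ 705 (mod 1291)
705^2 = (705^1)^2 ≡ 705^2 = 497025 ≡ 1281 (mod 1291)
705^4 = (705^2)^2 ≡ 1281^2 = 1640961 ≡ 100 (mod 1291)
705^8 = (705^4)^2 ≡ 100^2 = 10000 ≡ 963 (mod 1291)
705^16 = (705^8)^2 ≡ 963^2 = 927369 ≡ 431 (mod 1291)
705^32 = (705^16)^2 ≡ 431^2 = 185761 ≡ 1148 (mod 1291)
705^49 = 705^32 · 705^16 · 705^1 ≡ 1148 · 431 · 705 ≡ 1213 (mod 1291).

1213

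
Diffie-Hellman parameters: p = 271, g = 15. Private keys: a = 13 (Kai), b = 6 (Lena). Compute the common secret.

80

Lena sends B = g^b mod p = 15^6 mod 271.
15^1 ≡ 15 (mod 271)
15^2 = (15^1)^2 ≡ 15^2 = 225 ≡ 225 (mod 271)
15^4 = (15^2)^2 ≡ 225^2 = 50625 ≡ 219 (mod 271)
15^6 = 15^4 · 15^2 ≡ 219 · 225 ≡ 224 (mod 271).
So B = 224. Kai then computes K = B^a mod p = 224^13 mod 271.
224^1 ≡ 224 (mod 271)
224^2 = (224^1)^2 ≡ 224^2 = 50176 ≡ 41 (mod 271)
224^4 = (224^2)^2 ≡ 41^2 = 1681 ≡ 55 (mod 271)
224^8 = (224^4)^2 ≡ 55^2 = 3025 ≡ 44 (mod 271)
224^13 = 224^8 · 224^4 · 224^1 ≡ 44 · 55 · 224 ≡ 80 (mod 271).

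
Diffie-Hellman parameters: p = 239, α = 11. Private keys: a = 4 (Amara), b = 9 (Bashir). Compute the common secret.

66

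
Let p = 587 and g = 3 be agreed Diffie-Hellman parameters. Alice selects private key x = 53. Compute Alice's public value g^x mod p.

510

Public value = 3^53 mod 587.
3^1 ≡ 3 (mod 587)
3^2 = (3^1)^2 ≡ 3^2 = 9 ≡ 9 (mod 587)
3^4 = (3^2)^2 ≡ 9^2 = 81 ≡ 81 (mod 587)
3^8 = (3^4)^2 ≡ 81^2 = 6561 ≡ 104 (mod 587)
3^16 = (3^8)^2 ≡ 104^2 = 10816 ≡ 250 (mod 587)
3^32 = (3^16)^2 ≡ 250^2 = 62500 ≡ 278 (mod 587)
3^53 = 3^32 · 3^16 · 3^4 · 3^1 ≡ 278 · 250 · 81 · 3 ≡ 510 (mod 587).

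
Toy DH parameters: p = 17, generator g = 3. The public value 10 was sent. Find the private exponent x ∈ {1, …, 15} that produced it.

Try successive powers of 3 modulo 17:
3^1 ≡ 3
3^2 ≡ 9
3^3 ≡ 10
Found: x = 3.

3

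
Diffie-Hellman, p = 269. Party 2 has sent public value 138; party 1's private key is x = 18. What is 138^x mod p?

37

Shared key K = 138^18 mod 269.
138^1 ≡ 138 (mod 269)
138^2 = (138^1)^2 ≡ 138^2 = 19044 ≡ 214 (mod 269)
138^4 = (138^2)^2 ≡ 214^2 = 45796 ≡ 66 (mod 269)
138^8 = (138^4)^2 ≡ 66^2 = 4356 ≡ 52 (mod 269)
138^16 = (138^8)^2 ≡ 52^2 = 2704 ≡ 14 (mod 269)
138^18 = 138^16 · 138^2 ≡ 14 · 214 ≡ 37 (mod 269).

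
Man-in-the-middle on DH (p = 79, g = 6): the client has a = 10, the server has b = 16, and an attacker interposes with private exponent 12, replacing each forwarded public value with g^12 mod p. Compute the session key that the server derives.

64

The server receives an attacker's public value M = 6^12 mod 79 instead of the honest one.
6^1 ≡ 6 (mod 79)
6^2 = (6^1)^2 ≡ 6^2 = 36 ≡ 36 (mod 79)
6^4 = (6^2)^2 ≡ 36^2 = 1296 ≡ 32 (mod 79)
6^8 = (6^4)^2 ≡ 32^2 = 1024 ≡ 76 (mod 79)
6^12 = 6^8 · 6^4 ≡ 76 · 32 ≡ 62 (mod 79).
So M = 62. The server computes K = M^16 mod 79.
62^1 ≡ 62 (mod 79)
62^2 = (62^1)^2 ≡ 62^2 = 3844 ≡ 52 (mod 79)
62^4 = (62^2)^2 ≡ 52^2 = 2704 ≡ 18 (mod 79)
62^8 = (62^4)^2 ≡ 18^2 = 324 ≡ 8 (mod 79)
62^16 = (62^8)^2 ≡ 8^2 = 64 ≡ 64 (mod 79)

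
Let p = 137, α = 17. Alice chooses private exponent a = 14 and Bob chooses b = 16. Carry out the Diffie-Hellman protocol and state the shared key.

119

Alice sends A = α^a mod p = 17^14 mod 137.
17^1 ≡ 17 (mod 137)
17^2 = (17^1)^2 ≡ 17^2 = 289 ≡ 15 (mod 137)
17^4 = (17^2)^2 ≡ 15^2 = 225 ≡ 88 (mod 137)
17^8 = (17^4)^2 ≡ 88^2 = 7744 ≡ 72 (mod 137)
17^14 = 17^8 · 17^4 · 17^2 ≡ 72 · 88 · 15 ≡ 99 (mod 137).
So A = 99. Bob then computes K = A^b mod p = 99^16 mod 137.
99^1 ≡ 99 (mod 137)
99^2 = (99^1)^2 ≡ 99^2 = 9801 ≡ 74 (mod 137)
99^4 = (99^2)^2 ≡ 74^2 = 5476 ≡ 133 (mod 137)
99^8 = (99^4)^2 ≡ 133^2 = 17689 ≡ 16 (mod 137)
99^16 = (99^8)^2 ≡ 16^2 = 256 ≡ 119 (mod 137)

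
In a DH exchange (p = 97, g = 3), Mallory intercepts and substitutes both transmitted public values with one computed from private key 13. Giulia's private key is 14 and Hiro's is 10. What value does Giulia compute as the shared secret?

4

Giulia receives Mallory's public value M = 3^13 mod 97 instead of the honest one.
3^1 ≡ 3 (mod 97)
3^2 = (3^1)^2 ≡ 3^2 = 9 ≡ 9 (mod 97)
3^4 = (3^2)^2 ≡ 9^2 = 81 ≡ 81 (mod 97)
3^8 = (3^4)^2 ≡ 81^2 = 6561 ≡ 62 (mod 97)
3^13 = 3^8 · 3^4 · 3^1 ≡ 62 · 81 · 3 ≡ 31 (mod 97).
So M = 31. Giulia computes K = M^14 mod 97.
31^1 ≡ 31 (mod 97)
31^2 = (31^1)^2 ≡ 31^2 = 961 ≡ 88 (mod 97)
31^4 = (31^2)^2 ≡ 88^2 = 7744 ≡ 81 (mod 97)
31^8 = (31^4)^2 ≡ 81^2 = 6561 ≡ 62 (mod 97)
31^14 = 31^8 · 31^4 · 31^2 ≡ 62 · 81 · 88 ≡ 4 (mod 97).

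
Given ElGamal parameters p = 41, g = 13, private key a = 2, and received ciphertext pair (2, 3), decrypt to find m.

Shared mask s = c₁^a mod p = 2^2 mod 41.
2^1 ≡ 2 (mod 41)
2^2 = (2^1)^2 ≡ 2^2 = 4 ≡ 4 (mod 41)
So s = 4; s⁻¹ ≡ 31 (mod 41).
m = c₂ · s⁻¹ mod 41 = 3 · 31 mod 41 = 11.

11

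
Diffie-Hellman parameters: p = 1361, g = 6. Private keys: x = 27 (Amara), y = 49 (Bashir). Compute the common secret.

Bashir sends B = g^y mod p = 6^49 mod 1361.
6^1 ≡ 6 (mod 1361)
6^2 = (6^1)^2 ≡ 6^2 = 36 ≡ 36 (mod 1361)
6^4 = (6^2)^2 ≡ 36^2 = 1296 ≡ 1296 (mod 1361)
6^8 = (6^4)^2 ≡ 1296^2 = 1679616 ≡ 142 (mod 1361)
6^16 = (6^8)^2 ≡ 142^2 = 20164 ≡ 1110 (mod 1361)
6^32 = (6^16)^2 ≡ 1110^2 = 1232100 ≡ 395 (mod 1361)
6^49 = 6^32 · 6^16 · 6^1 ≡ 395 · 1110 · 6 ≡ 1248 (mod 1361).
So B = 1248. Amara then computes K = B^x mod p = 1248^27 mod 1361.
1248^1 ≡ 1248 (mod 1361)
1248^2 = (1248^1)^2 ≡ 1248^2 = 1557504 ≡ 520 (mod 1361)
1248^4 = (1248^2)^2 ≡ 520^2 = 270400 ≡ 922 (mod 1361)
1248^8 = (1248^4)^2 ≡ 922^2 = 850084 ≡ 820 (mod 1361)
1248^16 = (1248^8)^2 ≡ 820^2 = 672400 ≡ 66 (mod 1361)
1248^27 = 1248^16 · 1248^8 · 1248^2 · 1248^1 ≡ 66 · 820 · 520 · 1248 ≡ 985 (mod 1361).

985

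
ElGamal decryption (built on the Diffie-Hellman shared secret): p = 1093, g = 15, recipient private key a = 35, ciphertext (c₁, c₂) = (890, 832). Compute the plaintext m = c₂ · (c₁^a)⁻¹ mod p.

910

Shared mask s = c₁^a mod p = 890^35 mod 1093.
890^1 ≡ 890 (mod 1093)
890^2 = (890^1)^2 ≡ 890^2 = 792100 ≡ 768 (mod 1093)
890^4 = (890^2)^2 ≡ 768^2 = 589824 ≡ 697 (mod 1093)
890^8 = (890^4)^2 ≡ 697^2 = 485809 ≡ 517 (mod 1093)
890^16 = (890^8)^2 ≡ 517^2 = 267289 ≡ 597 (mod 1093)
890^32 = (890^16)^2 ≡ 597^2 = 356409 ≡ 91 (mod 1093)
890^35 = 890^32 · 890^2 · 890^1 ≡ 91 · 768 · 890 ≡ 969 (mod 1093).
So s = 969; s⁻¹ ≡ 855 (mod 1093).
m = c₂ · s⁻¹ mod 1093 = 832 · 855 mod 1093 = 910.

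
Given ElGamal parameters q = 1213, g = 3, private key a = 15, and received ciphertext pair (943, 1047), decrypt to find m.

Shared mask s = c₁^a mod q = 943^15 mod 1213.
943^1 ≡ 943 (mod 1213)
943^2 = (943^1)^2 ≡ 943^2 = 889249 ≡ 120 (mod 1213)
943^4 = (943^2)^2 ≡ 120^2 = 14400 ≡ 1057 (mod 1213)
943^8 = (943^4)^2 ≡ 1057^2 = 1117249 ≡ 76 (mod 1213)
943^15 = 943^8 · 943^4 · 943^2 · 943^1 ≡ 76 · 1057 · 120 · 943 ≡ 347 (mod 1213).
So s = 347; s⁻¹ ≡ 811 (mod 1213).
m = c₂ · s⁻¹ mod 1213 = 1047 · 811 mod 1213 = 17.

17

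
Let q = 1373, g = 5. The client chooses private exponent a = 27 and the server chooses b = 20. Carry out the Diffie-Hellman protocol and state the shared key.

90

The client sends A = g^a mod q = 5^27 mod 1373.
5^1 ≡ 5 (mod 1373)
5^2 = (5^1)^2 ≡ 5^2 = 25 ≡ 25 (mod 1373)
5^4 = (5^2)^2 ≡ 25^2 = 625 ≡ 625 (mod 1373)
5^8 = (5^4)^2 ≡ 625^2 = 390625 ≡ 693 (mod 1373)
5^16 = (5^8)^2 ≡ 693^2 = 480249 ≡ 1072 (mod 1373)
5^27 = 5^16 · 5^8 · 5^2 · 5^1 ≡ 1072 · 693 · 25 · 5 ≡ 518 (mod 1373).
So A = 518. The server then computes K = A^b mod q = 518^20 mod 1373.
518^1 ≡ 518 (mod 1373)
518^2 = (518^1)^2 ≡ 518^2 = 268324 ≡ 589 (mod 1373)
518^4 = (518^2)^2 ≡ 589^2 = 346921 ≡ 925 (mod 1373)
518^8 = (518^4)^2 ≡ 925^2 = 855625 ≡ 246 (mod 1373)
518^16 = (518^8)^2 ≡ 246^2 = 60516 ≡ 104 (mod 1373)
518^20 = 518^16 · 518^4 ≡ 104 · 925 ≡ 90 (mod 1373).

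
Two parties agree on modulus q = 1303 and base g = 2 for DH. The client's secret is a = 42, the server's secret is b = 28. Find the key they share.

The server sends B = g^b mod q = 2^28 mod 1303.
2^1 ≡ 2 (mod 1303)
2^2 = (2^1)^2 ≡ 2^2 = 4 ≡ 4 (mod 1303)
2^4 = (2^2)^2 ≡ 4^2 = 16 ≡ 16 (mod 1303)
2^8 = (2^4)^2 ≡ 16^2 = 256 ≡ 256 (mod 1303)
2^16 = (2^8)^2 ≡ 256^2 = 65536 ≡ 386 (mod 1303)
2^28 = 2^16 · 2^8 · 2^4 ≡ 386 · 256 · 16 ≡ 517 (mod 1303).
So B = 517. The client then computes K = B^a mod q = 517^42 mod 1303.
517^1 ≡ 517 (mod 1303)
517^2 = (517^1)^2 ≡ 517^2 = 267289 ≡ 174 (mod 1303)
517^4 = (517^2)^2 ≡ 174^2 = 30276 ≡ 307 (mod 1303)
517^8 = (517^4)^2 ≡ 307^2 = 94249 ≡ 433 (mod 1303)
517^16 = (517^8)^2 ≡ 433^2 = 187489 ≡ 1160 (mod 1303)
517^32 = (517^16)^2 ≡ 1160^2 = 1345600 ≡ 904 (mod 1303)
517^42 = 517^32 · 517^8 · 517^2 ≡ 904 · 433 · 174 ≡ 55 (mod 1303).

55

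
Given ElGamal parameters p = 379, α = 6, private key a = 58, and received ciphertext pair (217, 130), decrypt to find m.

218

Shared mask s = c₁^a mod p = 217^58 mod 379.
217^1 ≡ 217 (mod 379)
217^2 = (217^1)^2 ≡ 217^2 = 47089 ≡ 93 (mod 379)
217^4 = (217^2)^2 ≡ 93^2 = 8649 ≡ 311 (mod 379)
217^8 = (217^4)^2 ≡ 311^2 = 96721 ≡ 76 (mod 379)
217^16 = (217^8)^2 ≡ 76^2 = 5776 ≡ 91 (mod 379)
217^32 = (217^16)^2 ≡ 91^2 = 8281 ≡ 322 (mod 379)
217^58 = 217^32 · 217^16 · 217^8 · 217^2 ≡ 322 · 91 · 76 · 93 ≡ 91 (mod 379).
So s = 91; s⁻¹ ≡ 25 (mod 379).
m = c₂ · s⁻¹ mod 379 = 130 · 25 mod 379 = 218.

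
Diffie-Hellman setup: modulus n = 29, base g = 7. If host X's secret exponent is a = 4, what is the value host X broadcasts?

Public value = 7^4 mod 29.
7^1 ≡ 7 (mod 29)
7^2 = (7^1)^2 ≡ 7^2 = 49 ≡ 20 (mod 29)
7^4 = (7^2)^2 ≡ 20^2 = 400 ≡ 23 (mod 29)

23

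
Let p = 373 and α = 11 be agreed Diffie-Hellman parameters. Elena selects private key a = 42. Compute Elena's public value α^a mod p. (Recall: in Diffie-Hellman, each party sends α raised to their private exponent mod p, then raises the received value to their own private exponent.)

22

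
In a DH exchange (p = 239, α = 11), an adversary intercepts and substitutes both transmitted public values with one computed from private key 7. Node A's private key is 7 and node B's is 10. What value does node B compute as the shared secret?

36

Node B receives an adversary's public value M = 11^7 mod 239 instead of the honest one.
11^1 ≡ 11 (mod 239)
11^2 = (11^1)^2 ≡ 11^2 = 121 ≡ 121 (mod 239)
11^4 = (11^2)^2 ≡ 121^2 = 14641 ≡ 62 (mod 239)
11^7 = 11^4 · 11^2 · 11^1 ≡ 62 · 121 · 11 ≡ 67 (mod 239).
So M = 67. Node B computes K = M^10 mod 239.
67^1 ≡ 67 (mod 239)
67^2 = (67^1)^2 ≡ 67^2 = 4489 ≡ 187 (mod 239)
67^4 = (67^2)^2 ≡ 187^2 = 34969 ≡ 75 (mod 239)
67^8 = (67^4)^2 ≡ 75^2 = 5625 ≡ 128 (mod 239)
67^10 = 67^8 · 67^2 ≡ 128 · 187 ≡ 36 (mod 239).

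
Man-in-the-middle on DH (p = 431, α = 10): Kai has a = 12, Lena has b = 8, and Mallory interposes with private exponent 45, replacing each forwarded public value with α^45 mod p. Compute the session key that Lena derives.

Lena receives Mallory's public value M = 10^45 mod 431 instead of the honest one.
10^1 ≡ 10 (mod 431)
10^2 = (10^1)^2 ≡ 10^2 = 100 ≡ 100 (mod 431)
10^4 = (10^2)^2 ≡ 100^2 = 10000 ≡ 87 (mod 431)
10^8 = (10^4)^2 ≡ 87^2 = 7569 ≡ 242 (mod 431)
10^16 = (10^8)^2 ≡ 242^2 = 58564 ≡ 379 (mod 431)
10^32 = (10^16)^2 ≡ 379^2 = 143641 ≡ 118 (mod 431)
10^45 = 10^32 · 10^8 · 10^4 · 10^1 ≡ 118 · 242 · 87 · 10 ≡ 18 (mod 431).
So M = 18. Lena computes K = M^8 mod 431.
18^1 ≡ 18 (mod 431)
18^2 = (18^1)^2 ≡ 18^2 = 324 ≡ 324 (mod 431)
18^4 = (18^2)^2 ≡ 324^2 = 104976 ≡ 243 (mod 431)
18^8 = (18^4)^2 ≡ 243^2 = 59049 ≡ 2 (mod 431)

2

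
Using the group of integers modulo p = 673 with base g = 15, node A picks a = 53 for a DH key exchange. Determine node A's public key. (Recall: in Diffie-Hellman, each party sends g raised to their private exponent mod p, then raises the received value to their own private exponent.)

Public value = 15^53 (mod 673).
15^1 ≡ 15 (mod 673)
15^2 = (15^1)^2 ≡ 15^2 = 225 ≡ 225 (mod 673)
15^4 = (15^2)^2 ≡ 225^2 = 50625 ≡ 150 (mod 673)
15^8 = (15^4)^2 ≡ 150^2 = 22500 ≡ 291 (mod 673)
15^16 = (15^8)^2 ≡ 291^2 = 84681 ≡ 556 (mod 673)
15^32 = (15^16)^2 ≡ 556^2 = 309136 ≡ 229 (mod 673)
15^53 = 15^32 · 15^16 · 15^4 · 15^1 ≡ 229 · 556 · 150 · 15 ≡ 398 (mod 673).

398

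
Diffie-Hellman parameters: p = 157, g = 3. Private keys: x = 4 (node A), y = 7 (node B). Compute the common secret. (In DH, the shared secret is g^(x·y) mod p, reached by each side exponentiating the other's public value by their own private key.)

40

Node A sends A = g^x mod p = 3^4 mod 157.
3^1 ≡ 3 (mod 157)
3^2 = (3^1)^2 ≡ 3^2 = 9 ≡ 9 (mod 157)
3^4 = (3^2)^2 ≡ 9^2 = 81 ≡ 81 (mod 157)
So A = 81. Node B then computes K = A^y mod p = 81^7 mod 157.
81^1 ≡ 81 (mod 157)
81^2 = (81^1)^2 ≡ 81^2 = 6561 ≡ 124 (mod 157)
81^4 = (81^2)^2 ≡ 124^2 = 15376 ≡ 147 (mod 157)
81^7 = 81^4 · 81^2 · 81^1 ≡ 147 · 124 · 81 ≡ 40 (mod 157).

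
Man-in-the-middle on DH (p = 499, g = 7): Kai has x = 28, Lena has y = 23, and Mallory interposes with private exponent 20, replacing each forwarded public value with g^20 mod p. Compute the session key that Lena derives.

Lena receives Mallory's public value M = 7^20 mod 499 instead of the honest one.
7^1 ≡ 7 (mod 499)
7^2 = (7^1)^2 ≡ 7^2 = 49 ≡ 49 (mod 499)
7^4 = (7^2)^2 ≡ 49^2 = 2401 ≡ 405 (mod 499)
7^8 = (7^4)^2 ≡ 405^2 = 164025 ≡ 353 (mod 499)
7^16 = (7^8)^2 ≡ 353^2 = 124609 ≡ 358 (mod 499)
7^20 = 7^16 · 7^4 ≡ 358 · 405 ≡ 280 (mod 499).
So M = 280. Lena computes K = M^23 mod 499.
280^1 ≡ 280 (mod 499)
280^2 = (280^1)^2 ≡ 280^2 = 78400 ≡ 57 (mod 499)
280^4 = (280^2)^2 ≡ 57^2 = 3249 ≡ 255 (mod 499)
280^8 = (280^4)^2 ≡ 255^2 = 65025 ≡ 155 (mod 499)
280^16 = (280^8)^2 ≡ 155^2 = 24025 ≡ 73 (mod 499)
280^23 = 280^16 · 280^4 · 280^2 · 280^1 ≡ 73 · 255 · 57 · 280 ≡ 281 (mod 499).

281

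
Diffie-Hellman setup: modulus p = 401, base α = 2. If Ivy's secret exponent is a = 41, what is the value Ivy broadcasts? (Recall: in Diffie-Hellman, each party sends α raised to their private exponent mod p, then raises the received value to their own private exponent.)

Public value = 2^41 mod 401.
2^1 ≡ 2 (mod 401)
2^2 = (2^1)^2 ≡ 2^2 = 4 ≡ 4 (mod 401)
2^4 = (2^2)^2 ≡ 4^2 = 16 ≡ 16 (mod 401)
2^8 = (2^4)^2 ≡ 16^2 = 256 ≡ 256 (mod 401)
2^16 = (2^8)^2 ≡ 256^2 = 65536 ≡ 173 (mod 401)
2^32 = (2^16)^2 ≡ 173^2 = 29929 ≡ 255 (mod 401)
2^41 = 2^32 · 2^8 · 2^1 ≡ 255 · 256 · 2 ≡ 235 (mod 401).

235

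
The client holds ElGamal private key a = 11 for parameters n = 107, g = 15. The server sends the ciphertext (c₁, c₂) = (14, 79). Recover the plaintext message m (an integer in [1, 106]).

Shared mask s = c₁^a mod n = 14^11 mod 107.
14^1 ≡ 14 (mod 107)
14^2 = (14^1)^2 ≡ 14^2 = 196 ≡ 89 (mod 107)
14^4 = (14^2)^2 ≡ 89^2 = 7921 ≡ 3 (mod 107)
14^8 = (14^4)^2 ≡ 3^2 = 9 ≡ 9 (mod 107)
14^11 = 14^8 · 14^2 · 14^1 ≡ 9 · 89 · 14 ≡ 86 (mod 107).
So s = 86; s⁻¹ ≡ 56 (mod 107).
m = c₂ · s⁻¹ mod 107 = 79 · 56 mod 107 = 37.

37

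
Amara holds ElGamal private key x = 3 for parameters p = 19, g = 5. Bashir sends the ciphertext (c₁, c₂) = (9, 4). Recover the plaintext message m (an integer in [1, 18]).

6

Shared mask s = c₁^x mod p = 9^3 mod 19.
9^1 ≡ 9 (mod 19)
9^2 = (9^1)^2 ≡ 9^2 = 81 ≡ 5 (mod 19)
9^3 = 9^2 · 9^1 ≡ 5 · 9 ≡ 7 (mod 19).
So s = 7; s⁻¹ ≡ 11 (mod 19).
m = c₂ · s⁻¹ mod 19 = 4 · 11 mod 19 = 6.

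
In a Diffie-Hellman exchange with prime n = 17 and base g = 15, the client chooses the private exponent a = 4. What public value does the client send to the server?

Public value = 15^4 mod 17.
15^1 ≡ 15 (mod 17)
15^2 = (15^1)^2 ≡ 15^2 = 225 ≡ 4 (mod 17)
15^4 = (15^2)^2 ≡ 4^2 = 16 ≡ 16 (mod 17)

16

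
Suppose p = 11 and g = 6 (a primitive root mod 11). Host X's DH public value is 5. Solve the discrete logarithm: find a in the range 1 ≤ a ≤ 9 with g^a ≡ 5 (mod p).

6

Try successive powers of 6 modulo 11:
6^1 ≡ 6
6^2 ≡ 3
6^3 ≡ 7
6^4 ≡ 9
6^5 ≡ 10
6^6 ≡ 5
Found: a = 6.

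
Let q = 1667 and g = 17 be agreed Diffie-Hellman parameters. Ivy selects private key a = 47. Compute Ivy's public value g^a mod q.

1243

Public value = 17^47 mod 1667.
17^1 ≡ 17 (mod 1667)
17^2 = (17^1)^2 ≡ 17^2 = 289 ≡ 289 (mod 1667)
17^4 = (17^2)^2 ≡ 289^2 = 83521 ≡ 171 (mod 1667)
17^8 = (17^4)^2 ≡ 171^2 = 29241 ≡ 902 (mod 1667)
17^16 = (17^8)^2 ≡ 902^2 = 813604 ≡ 108 (mod 1667)
17^32 = (17^16)^2 ≡ 108^2 = 11664 ≡ 1662 (mod 1667)
17^47 = 17^32 · 17^8 · 17^4 · 17^2 · 17^1 ≡ 1662 · 902 · 171 · 289 · 17 ≡ 1243 (mod 1667).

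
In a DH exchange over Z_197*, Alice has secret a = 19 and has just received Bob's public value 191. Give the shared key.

104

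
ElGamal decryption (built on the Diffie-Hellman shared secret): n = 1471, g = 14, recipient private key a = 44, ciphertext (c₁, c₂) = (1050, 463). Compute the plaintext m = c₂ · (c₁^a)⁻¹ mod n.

Shared mask s = c₁^a mod n = 1050^44 mod 1471.
1050^1 ≡ 1050 (mod 1471)
1050^2 = (1050^1)^2 ≡ 1050^2 = 1102500 ≡ 721 (mod 1471)
1050^4 = (1050^2)^2 ≡ 721^2 = 519841 ≡ 578 (mod 1471)
1050^8 = (1050^4)^2 ≡ 578^2 = 334084 ≡ 167 (mod 1471)
1050^16 = (1050^8)^2 ≡ 167^2 = 27889 ≡ 1411 (mod 1471)
1050^32 = (1050^16)^2 ≡ 1411^2 = 1990921 ≡ 658 (mod 1471)
1050^44 = 1050^32 · 1050^8 · 1050^4 ≡ 658 · 167 · 578 ≡ 741 (mod 1471).
So s = 741; s⁻¹ ≡ 1070 (mod 1471).
m = c₂ · s⁻¹ mod 1471 = 463 · 1070 mod 1471 = 1154.

1154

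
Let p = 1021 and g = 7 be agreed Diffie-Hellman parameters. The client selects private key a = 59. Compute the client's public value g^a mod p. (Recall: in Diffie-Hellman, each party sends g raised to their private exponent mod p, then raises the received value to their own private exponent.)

142

Public value = 7^59 mod 1021.
7^1 ≡ 7 (mod 1021)
7^2 = (7^1)^2 ≡ 7^2 = 49 ≡ 49 (mod 1021)
7^4 = (7^2)^2 ≡ 49^2 = 2401 ≡ 359 (mod 1021)
7^8 = (7^4)^2 ≡ 359^2 = 128881 ≡ 235 (mod 1021)
7^16 = (7^8)^2 ≡ 235^2 = 55225 ≡ 91 (mod 1021)
7^32 = (7^16)^2 ≡ 91^2 = 8281 ≡ 113 (mod 1021)
7^59 = 7^32 · 7^16 · 7^8 · 7^2 · 7^1 ≡ 113 · 91 · 235 · 49 · 7 ≡ 142 (mod 1021).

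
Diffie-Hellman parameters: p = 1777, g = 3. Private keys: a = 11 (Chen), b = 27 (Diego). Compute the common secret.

110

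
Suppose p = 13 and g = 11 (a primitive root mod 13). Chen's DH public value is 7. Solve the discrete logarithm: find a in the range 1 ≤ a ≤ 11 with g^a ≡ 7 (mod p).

5

Try successive powers of 11 modulo 13:
11^1 ≡ 11
11^2 ≡ 4
11^3 ≡ 5
11^4 ≡ 3
11^5 ≡ 7
Found: a = 5.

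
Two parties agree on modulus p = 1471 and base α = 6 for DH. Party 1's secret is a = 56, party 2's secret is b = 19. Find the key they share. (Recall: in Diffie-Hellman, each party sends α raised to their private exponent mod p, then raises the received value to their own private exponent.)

Party 2 sends B = α^b mod p = 6^19 mod 1471.
6^1 ≡ 6 (mod 1471)
6^2 = (6^1)^2 ≡ 6^2 = 36 ≡ 36 (mod 1471)
6^4 = (6^2)^2 ≡ 36^2 = 1296 ≡ 1296 (mod 1471)
6^8 = (6^4)^2 ≡ 1296^2 = 1679616 ≡ 1205 (mod 1471)
6^16 = (6^8)^2 ≡ 1205^2 = 1452025 ≡ 148 (mod 1471)
6^19 = 6^16 · 6^2 · 6^1 ≡ 148 · 36 · 6 ≡ 1077 (mod 1471).
So B = 1077. Party 1 then computes K = B^a mod p = 1077^56 mod 1471.
1077^1 ≡ 1077 (mod 1471)
1077^2 = (1077^1)^2 ≡ 1077^2 = 1159929 ≡ 781 (mod 1471)
1077^4 = (1077^2)^2 ≡ 781^2 = 609961 ≡ 967 (mod 1471)
1077^8 = (1077^4)^2 ≡ 967^2 = 935089 ≡ 1004 (mod 1471)
1077^16 = (1077^8)^2 ≡ 1004^2 = 1008016 ≡ 381 (mod 1471)
1077^32 = (1077^16)^2 ≡ 381^2 = 145161 ≡ 1003 (mod 1471)
1077^56 = 1077^32 · 1077^16 · 1077^8 ≡ 1003 · 381 · 1004 ≡ 939 (mod 1471).

939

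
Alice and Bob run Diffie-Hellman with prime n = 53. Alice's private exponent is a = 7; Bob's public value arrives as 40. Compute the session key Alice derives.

38

Shared key K = 40^7 mod 53.
40^1 ≡ 40 (mod 53)
40^2 = (40^1)^2 ≡ 40^2 = 1600 ≡ 10 (mod 53)
40^4 = (40^2)^2 ≡ 10^2 = 100 ≡ 47 (mod 53)
40^7 = 40^4 · 40^2 · 40^1 ≡ 47 · 10 · 40 ≡ 38 (mod 53).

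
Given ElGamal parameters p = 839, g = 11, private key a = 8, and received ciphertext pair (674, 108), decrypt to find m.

Shared mask s = c₁^a mod p = 674^8 mod 839.
674^1 ≡ 674 (mod 839)
674^2 = (674^1)^2 ≡ 674^2 = 454276 ≡ 377 (mod 839)
674^4 = (674^2)^2 ≡ 377^2 = 142129 ≡ 338 (mod 839)
674^8 = (674^4)^2 ≡ 338^2 = 114244 ≡ 140 (mod 839)
So s = 140; s⁻¹ ≡ 6 (mod 839).
m = c₂ · s⁻¹ mod 839 = 108 · 6 mod 839 = 648.

648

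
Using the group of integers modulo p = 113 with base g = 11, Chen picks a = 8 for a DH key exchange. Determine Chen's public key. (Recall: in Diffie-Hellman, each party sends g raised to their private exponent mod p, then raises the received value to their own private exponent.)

Public value = 11^8 mod 113.
11^1 ≡ 11 (mod 113)
11^2 = (11^1)^2 ≡ 11^2 = 121 ≡ 8 (mod 113)
11^4 = (11^2)^2 ≡ 8^2 = 64 ≡ 64 (mod 113)
11^8 = (11^4)^2 ≡ 64^2 = 4096 ≡ 28 (mod 113)

28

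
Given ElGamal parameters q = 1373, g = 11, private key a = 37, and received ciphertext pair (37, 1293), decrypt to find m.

Shared mask s = c₁^a mod q = 37^37 mod 1373.
37^1 ≡ 37 (mod 1373)
37^2 = (37^1)^2 ≡ 37^2 = 1369 ≡ 1369 (mod 1373)
37^4 = (37^2)^2 ≡ 1369^2 = 1874161 ≡ 16 (mod 1373)
37^8 = (37^4)^2 ≡ 16^2 = 256 ≡ 256 (mod 1373)
37^16 = (37^8)^2 ≡ 256^2 = 65536 ≡ 1005 (mod 1373)
37^32 = (37^16)^2 ≡ 1005^2 = 1010025 ≡ 870 (mod 1373)
37^37 = 37^32 · 37^4 · 37^1 ≡ 870 · 16 · 37 ≡ 165 (mod 1373).
So s = 165; s⁻¹ ≡ 233 (mod 1373).
m = c₂ · s⁻¹ mod 1373 = 1293 · 233 mod 1373 = 582.

582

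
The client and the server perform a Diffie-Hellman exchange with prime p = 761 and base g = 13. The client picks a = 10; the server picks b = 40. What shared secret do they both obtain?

233

The server sends B = g^b mod p = 13^40 mod 761.
13^1 ≡ 13 (mod 761)
13^2 = (13^1)^2 ≡ 13^2 = 169 ≡ 169 (mod 761)
13^4 = (13^2)^2 ≡ 169^2 = 28561 ≡ 404 (mod 761)
13^8 = (13^4)^2 ≡ 404^2 = 163216 ≡ 362 (mod 761)
13^16 = (13^8)^2 ≡ 362^2 = 131044 ≡ 152 (mod 761)
13^32 = (13^16)^2 ≡ 152^2 = 23104 ≡ 274 (mod 761)
13^40 = 13^32 · 13^8 ≡ 274 · 362 ≡ 258 (mod 761).
So B = 258. The client then computes K = B^a mod p = 258^10 mod 761.
258^1 ≡ 258 (mod 761)
258^2 = (258^1)^2 ≡ 258^2 = 66564 ≡ 357 (mod 761)
258^4 = (258^2)^2 ≡ 357^2 = 127449 ≡ 362 (mod 761)
258^8 = (258^4)^2 ≡ 362^2 = 131044 ≡ 152 (mod 761)
258^10 = 258^8 · 258^2 ≡ 152 · 357 ≡ 233 (mod 761).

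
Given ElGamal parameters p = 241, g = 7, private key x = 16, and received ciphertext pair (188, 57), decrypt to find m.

186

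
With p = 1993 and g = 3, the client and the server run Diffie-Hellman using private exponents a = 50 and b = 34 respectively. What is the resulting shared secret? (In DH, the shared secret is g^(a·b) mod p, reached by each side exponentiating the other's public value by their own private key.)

The client sends A = g^a mod p = 3^50 mod 1993.
3^1 ≡ 3 (mod 1993)
3^2 = (3^1)^2 ≡ 3^2 = 9 ≡ 9 (mod 1993)
3^4 = (3^2)^2 ≡ 9^2 = 81 ≡ 81 (mod 1993)
3^8 = (3^4)^2 ≡ 81^2 = 6561 ≡ 582 (mod 1993)
3^16 = (3^8)^2 ≡ 582^2 = 338724 ≡ 1907 (mod 1993)
3^32 = (3^16)^2 ≡ 1907^2 = 3636649 ≡ 1417 (mod 1993)
3^50 = 3^32 · 3^16 · 3^2 ≡ 1417 · 1907 · 9 ≡ 1385 (mod 1993).
So A = 1385. The server then computes K = A^b mod p = 1385^34 mod 1993.
1385^1 ≡ 1385 (mod 1993)
1385^2 = (1385^1)^2 ≡ 1385^2 = 1918225 ≡ 959 (mod 1993)
1385^4 = (1385^2)^2 ≡ 959^2 = 919681 ≡ 908 (mod 1993)
1385^8 = (1385^4)^2 ≡ 908^2 = 824464 ≡ 1355 (mod 1993)
1385^16 = (1385^8)^2 ≡ 1355^2 = 1836025 ≡ 472 (mod 1993)
1385^32 = (1385^16)^2 ≡ 472^2 = 222784 ≡ 1561 (mod 1993)
1385^34 = 1385^32 · 1385^2 ≡ 1561 · 959 ≡ 256 (mod 1993).

256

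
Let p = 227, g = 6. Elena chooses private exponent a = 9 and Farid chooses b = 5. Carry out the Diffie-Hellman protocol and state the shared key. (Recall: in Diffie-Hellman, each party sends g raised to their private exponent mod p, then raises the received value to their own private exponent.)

138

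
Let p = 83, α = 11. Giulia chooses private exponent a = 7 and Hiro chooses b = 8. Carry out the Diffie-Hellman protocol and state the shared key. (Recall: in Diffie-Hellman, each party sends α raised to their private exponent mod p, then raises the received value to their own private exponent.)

Hiro sends B = α^b mod p = 11^8 mod 83.
11^1 ≡ 11 (mod 83)
11^2 = (11^1)^2 ≡ 11^2 = 121 ≡ 38 (mod 83)
11^4 = (11^2)^2 ≡ 38^2 = 1444 ≡ 33 (mod 83)
11^8 = (11^4)^2 ≡ 33^2 = 1089 ≡ 10 (mod 83)
So B = 10. Giulia then computes K = B^a mod p = 10^7 mod 83.
10^1 ≡ 10 (mod 83)
10^2 = (10^1)^2 ≡ 10^2 = 100 ≡ 17 (mod 83)
10^4 = (10^2)^2 ≡ 17^2 = 289 ≡ 40 (mod 83)
10^7 = 10^4 · 10^2 · 10^1 ≡ 40 · 17 · 10 ≡ 77 (mod 83).

77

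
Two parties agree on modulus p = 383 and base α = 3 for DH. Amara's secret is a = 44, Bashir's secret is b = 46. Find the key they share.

Bashir sends B = α^b mod p = 3^46 mod 383.
3^1 ≡ 3 (mod 383)
3^2 = (3^1)^2 ≡ 3^2 = 9 ≡ 9 (mod 383)
3^4 = (3^2)^2 ≡ 9^2 = 81 ≡ 81 (mod 383)
3^8 = (3^4)^2 ≡ 81^2 = 6561 ≡ 50 (mod 383)
3^16 = (3^8)^2 ≡ 50^2 = 2500 ≡ 202 (mod 383)
3^32 = (3^16)^2 ≡ 202^2 = 40804 ≡ 206 (mod 383)
3^46 = 3^32 · 3^8 · 3^4 · 3^2 ≡ 206 · 50 · 81 · 9 ≡ 368 (mod 383).
So B = 368. Amara then computes K = B^a mod p = 368^44 mod 383.
368^1 ≡ 368 (mod 383)
368^2 = (368^1)^2 ≡ 368^2 = 135424 ≡ 225 (mod 383)
368^4 = (368^2)^2 ≡ 225^2 = 50625 ≡ 69 (mod 383)
368^8 = (368^4)^2 ≡ 69^2 = 4761 ≡ 165 (mod 383)
368^16 = (368^8)^2 ≡ 165^2 = 27225 ≡ 32 (mod 383)
368^32 = (368^16)^2 ≡ 32^2 = 1024 ≡ 258 (mod 383)
368^44 = 368^32 · 368^8 · 368^4 ≡ 258 · 165 · 69 ≡ 103 (mod 383).

103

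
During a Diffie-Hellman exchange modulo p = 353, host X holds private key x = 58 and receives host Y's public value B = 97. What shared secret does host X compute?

185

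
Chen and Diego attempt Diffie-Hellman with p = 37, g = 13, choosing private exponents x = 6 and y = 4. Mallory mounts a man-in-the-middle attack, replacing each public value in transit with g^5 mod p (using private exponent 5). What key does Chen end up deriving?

27

Chen receives Mallory's public value M = 13^5 mod 37 instead of the honest one.
13^1 ≡ 13 (mod 37)
13^2 = (13^1)^2 ≡ 13^2 = 169 ≡ 21 (mod 37)
13^4 = (13^2)^2 ≡ 21^2 = 441 ≡ 34 (mod 37)
13^5 = 13^4 · 13^1 ≡ 34 · 13 ≡ 35 (mod 37).
So M = 35. Chen computes K = M^6 mod 37.
35^1 ≡ 35 (mod 37)
35^2 = (35^1)^2 ≡ 35^2 = 1225 ≡ 4 (mod 37)
35^4 = (35^2)^2 ≡ 4^2 = 16 ≡ 16 (mod 37)
35^6 = 35^4 · 35^2 ≡ 16 · 4 ≡ 27 (mod 37).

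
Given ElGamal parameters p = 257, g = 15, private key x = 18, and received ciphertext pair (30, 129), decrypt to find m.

256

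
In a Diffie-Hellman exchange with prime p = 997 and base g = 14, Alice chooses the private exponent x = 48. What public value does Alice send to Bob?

798

Public value = 14^48 mod 997.
14^1 ≡ 14 (mod 997)
14^2 = (14^1)^2 ≡ 14^2 = 196 ≡ 196 (mod 997)
14^4 = (14^2)^2 ≡ 196^2 = 38416 ≡ 530 (mod 997)
14^8 = (14^4)^2 ≡ 530^2 = 280900 ≡ 743 (mod 997)
14^16 = (14^8)^2 ≡ 743^2 = 552049 ≡ 708 (mod 997)
14^32 = (14^16)^2 ≡ 708^2 = 501264 ≡ 770 (mod 997)
14^48 = 14^32 · 14^16 ≡ 770 · 708 ≡ 798 (mod 997).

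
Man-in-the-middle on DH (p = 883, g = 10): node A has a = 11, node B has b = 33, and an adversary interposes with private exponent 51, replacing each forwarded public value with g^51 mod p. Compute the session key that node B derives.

55

Node B receives an adversary's public value M = 10^51 mod 883 instead of the honest one.
10^1 ≡ 10 (mod 883)
10^2 = (10^1)^2 ≡ 10^2 = 100 ≡ 100 (mod 883)
10^4 = (10^2)^2 ≡ 100^2 = 10000 ≡ 287 (mod 883)
10^8 = (10^4)^2 ≡ 287^2 = 82369 ≡ 250 (mod 883)
10^16 = (10^8)^2 ≡ 250^2 = 62500 ≡ 690 (mod 883)
10^32 = (10^16)^2 ≡ 690^2 = 476100 ≡ 163 (mod 883)
10^51 = 10^32 · 10^16 · 10^2 · 10^1 ≡ 163 · 690 · 100 · 10 ≡ 524 (mod 883).
So M = 524. Node B computes K = M^33 mod 883.
524^1 ≡ 524 (mod 883)
524^2 = (524^1)^2 ≡ 524^2 = 274576 ≡ 846 (mod 883)
524^4 = (524^2)^2 ≡ 846^2 = 715716 ≡ 486 (mod 883)
524^8 = (524^4)^2 ≡ 486^2 = 236196 ≡ 435 (mod 883)
524^16 = (524^8)^2 ≡ 435^2 = 189225 ≡ 263 (mod 883)
524^32 = (524^16)^2 ≡ 263^2 = 69169 ≡ 295 (mod 883)
524^33 = 524^32 · 524^1 ≡ 295 · 524 ≡ 55 (mod 883).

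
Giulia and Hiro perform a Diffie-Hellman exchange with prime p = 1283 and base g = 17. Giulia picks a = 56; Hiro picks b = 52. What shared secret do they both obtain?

373

Giulia sends A = g^a mod p = 17^56 mod 1283.
17^1 ≡ 17 (mod 1283)
17^2 = (17^1)^2 ≡ 17^2 = 289 ≡ 289 (mod 1283)
17^4 = (17^2)^2 ≡ 289^2 = 83521 ≡ 126 (mod 1283)
17^8 = (17^4)^2 ≡ 126^2 = 15876 ≡ 480 (mod 1283)
17^16 = (17^8)^2 ≡ 480^2 = 230400 ≡ 743 (mod 1283)
17^32 = (17^16)^2 ≡ 743^2 = 552049 ≡ 359 (mod 1283)
17^56 = 17^32 · 17^16 · 17^8 ≡ 359 · 743 · 480 ≡ 624 (mod 1283).
So A = 624. Hiro then computes K = A^b mod p = 624^52 mod 1283.
624^1 ≡ 624 (mod 1283)
624^2 = (624^1)^2 ≡ 624^2 = 389376 ≡ 627 (mod 1283)
624^4 = (624^2)^2 ≡ 627^2 = 393129 ≡ 531 (mod 1283)
624^8 = (624^4)^2 ≡ 531^2 = 281961 ≡ 984 (mod 1283)
624^16 = (624^8)^2 ≡ 984^2 = 968256 ≡ 874 (mod 1283)
624^32 = (624^16)^2 ≡ 874^2 = 763876 ≡ 491 (mod 1283)
624^52 = 624^32 · 624^16 · 624^4 ≡ 491 · 874 · 531 ≡ 373 (mod 1283).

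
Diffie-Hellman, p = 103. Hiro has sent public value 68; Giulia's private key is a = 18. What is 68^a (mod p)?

100

Shared key K = 68^18 mod 103.
68^1 ≡ 68 (mod 103)
68^2 = (68^1)^2 ≡ 68^2 = 4624 ≡ 92 (mod 103)
68^4 = (68^2)^2 ≡ 92^2 = 8464 ≡ 18 (mod 103)
68^8 = (68^4)^2 ≡ 18^2 = 324 ≡ 15 (mod 103)
68^16 = (68^8)^2 ≡ 15^2 = 225 ≡ 19 (mod 103)
68^18 = 68^16 · 68^2 ≡ 19 · 92 ≡ 100 (mod 103).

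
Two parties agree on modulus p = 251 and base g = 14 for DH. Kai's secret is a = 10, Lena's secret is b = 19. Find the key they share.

123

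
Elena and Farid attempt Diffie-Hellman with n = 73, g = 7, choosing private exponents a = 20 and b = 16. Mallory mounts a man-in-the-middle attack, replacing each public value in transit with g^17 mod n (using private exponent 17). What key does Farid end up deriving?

Farid receives Mallory's public value M = 7^17 mod 73 instead of the honest one.
7^1 ≡ 7 (mod 73)
7^2 = (7^1)^2 ≡ 7^2 = 49 ≡ 49 (mod 73)
7^4 = (7^2)^2 ≡ 49^2 = 2401 ≡ 65 (mod 73)
7^8 = (7^4)^2 ≡ 65^2 = 4225 ≡ 64 (mod 73)
7^16 = (7^8)^2 ≡ 64^2 = 4096 ≡ 8 (mod 73)
7^17 = 7^16 · 7^1 ≡ 8 · 7 ≡ 56 (mod 73).
So M = 56. Farid computes K = M^16 mod 73.
56^1 ≡ 56 (mod 73)
56^2 = (56^1)^2 ≡ 56^2 = 3136 ≡ 70 (mod 73)
56^4 = (56^2)^2 ≡ 70^2 = 4900 ≡ 9 (mod 73)
56^8 = (56^4)^2 ≡ 9^2 = 81 ≡ 8 (mod 73)
56^16 = (56^8)^2 ≡ 8^2 = 64 ≡ 64 (mod 73)

64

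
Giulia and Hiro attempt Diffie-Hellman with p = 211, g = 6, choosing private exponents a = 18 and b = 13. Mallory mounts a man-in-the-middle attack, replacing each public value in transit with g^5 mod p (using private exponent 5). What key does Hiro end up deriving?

54

Hiro receives Mallory's public value M = 6^5 mod 211 instead of the honest one.
6^1 ≡ 6 (mod 211)
6^2 = (6^1)^2 ≡ 6^2 = 36 ≡ 36 (mod 211)
6^4 = (6^2)^2 ≡ 36^2 = 1296 ≡ 30 (mod 211)
6^5 = 6^4 · 6^1 ≡ 30 · 6 ≡ 180 (mod 211).
So M = 180. Hiro computes K = M^13 mod 211.
180^1 ≡ 180 (mod 211)
180^2 = (180^1)^2 ≡ 180^2 = 32400 ≡ 117 (mod 211)
180^4 = (180^2)^2 ≡ 117^2 = 13689 ≡ 185 (mod 211)
180^8 = (180^4)^2 ≡ 185^2 = 34225 ≡ 43 (mod 211)
180^13 = 180^8 · 180^4 · 180^1 ≡ 43 · 185 · 180 ≡ 54 (mod 211).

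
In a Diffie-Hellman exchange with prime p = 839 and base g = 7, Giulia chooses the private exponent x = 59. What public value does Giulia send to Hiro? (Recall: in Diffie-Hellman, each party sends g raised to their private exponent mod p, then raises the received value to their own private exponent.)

Public value = 7^{59} \pmod{839}.
7^1 ≡ 7 (mod 839)
7^2 = (7^1)^2 ≡ 7^2 = 49 ≡ 49 (mod 839)
7^4 = (7^2)^2 ≡ 49^2 = 2401 ≡ 723 (mod 839)
7^8 = (7^4)^2 ≡ 723^2 = 522729 ≡ 32 (mod 839)
7^16 = (7^8)^2 ≡ 32^2 = 1024 ≡ 185 (mod 839)
7^32 = (7^16)^2 ≡ 185^2 = 34225 ≡ 665 (mod 839)
7^59 = 7^32 · 7^16 · 7^8 · 7^2 · 7^1 ≡ 665 · 185 · 32 · 49 · 7 ≡ 562 (mod 839).

562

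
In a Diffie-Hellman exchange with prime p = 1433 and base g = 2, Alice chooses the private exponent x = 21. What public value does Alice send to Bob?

673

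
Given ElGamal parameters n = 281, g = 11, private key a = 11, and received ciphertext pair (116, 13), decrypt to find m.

76

Shared mask s = c₁^a mod n = 116^11 mod 281.
116^1 ≡ 116 (mod 281)
116^2 = (116^1)^2 ≡ 116^2 = 13456 ≡ 249 (mod 281)
116^4 = (116^2)^2 ≡ 249^2 = 62001 ≡ 181 (mod 281)
116^8 = (116^4)^2 ≡ 181^2 = 32761 ≡ 165 (mod 281)
116^11 = 116^8 · 116^2 · 116^1 ≡ 165 · 249 · 116 ≡ 100 (mod 281).
So s = 100; s⁻¹ ≡ 222 (mod 281).
m = c₂ · s⁻¹ mod 281 = 13 · 222 mod 281 = 76.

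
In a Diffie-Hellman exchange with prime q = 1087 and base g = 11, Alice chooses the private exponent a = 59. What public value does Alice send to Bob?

Public value = 11^59 mod 1087.
11^1 ≡ 11 (mod 1087)
11^2 = (11^1)^2 ≡ 11^2 = 121 ≡ 121 (mod 1087)
11^4 = (11^2)^2 ≡ 121^2 = 14641 ≡ 510 (mod 1087)
11^8 = (11^4)^2 ≡ 510^2 = 260100 ≡ 307 (mod 1087)
11^16 = (11^8)^2 ≡ 307^2 = 94249 ≡ 767 (mod 1087)
11^32 = (11^16)^2 ≡ 767^2 = 588289 ≡ 222 (mod 1087)
11^59 = 11^32 · 11^16 · 11^8 · 11^2 · 11^1 ≡ 222 · 767 · 307 · 121 · 11 ≡ 704 (mod 1087).

704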